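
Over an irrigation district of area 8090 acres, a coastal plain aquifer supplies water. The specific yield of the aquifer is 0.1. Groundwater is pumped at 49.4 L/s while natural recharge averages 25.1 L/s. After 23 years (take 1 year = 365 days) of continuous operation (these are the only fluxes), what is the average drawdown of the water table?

A = 8090 acres = 3.274 × 10^7 m²
Net abstraction = 49.4 − 25.1 = 24.3 L/s
Q_net = 24.3 L/s = 2100 m³/d
t = 23 years = 8395 d
ΔV = Q × t = 2100 m³/d × 8395 d = 1.763 × 10^7 m³
Δh = ΔV / (Sy × A) = 1.763 × 10^7 / (0.1 × 3.274 × 10^7) = 5.384 m

Δh ≈ 5.38 m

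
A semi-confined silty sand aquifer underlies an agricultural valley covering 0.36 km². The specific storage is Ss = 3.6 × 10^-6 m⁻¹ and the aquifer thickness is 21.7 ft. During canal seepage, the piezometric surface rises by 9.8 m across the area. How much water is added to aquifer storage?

ΔV ≈ 84 m³

b = 21.7 ft = 6.614 m
S = Ss × b = 3.6 × 10^-6 m⁻¹ × 6.614 m = 2.381 × 10^-5
A = 0.36 km² = 3.6 × 10^5 m²
ΔV = S × A × Δh = 2.381 × 10^-5 × 3.6 × 10^5 m² × 9.8 m = 84.01 m³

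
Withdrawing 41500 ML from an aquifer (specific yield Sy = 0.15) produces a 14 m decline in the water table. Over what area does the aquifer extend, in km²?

A ≈ 19.8 km²

ΔV = 41500 ML = 4.15 × 10^7 m³
A = ΔV / (Sy × Δh) = 4.15 × 10^7 / (0.15 × 14) = 1.976 × 10^7 m²
A = 1.976 × 10^7 m² = 19.76 km²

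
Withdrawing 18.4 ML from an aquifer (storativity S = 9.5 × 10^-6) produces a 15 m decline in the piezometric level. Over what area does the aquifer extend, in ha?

ΔV = 18.4 ML = 18400 m³
A = ΔV / (S × Δh) = 18400 / (9.5 × 10^-6 × 15) = 1.291 × 10^8 m²
A = 1.291 × 10^8 m² = 12910 ha

A ≈ 12900 ha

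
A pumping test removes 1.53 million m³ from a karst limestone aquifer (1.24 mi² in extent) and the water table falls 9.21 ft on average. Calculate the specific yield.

Sy ≈ 0.17

A = 1.24 mi² = 3.212 × 10^6 m²
Δh = 9.21 ft = 2.807 m
ΔV = 1.53 million m³ = 1.53 × 10^6 m³
Sy = ΔV / (A × Δh) = 1.53 × 10^6 m³ / (3.212 × 10^6 m² × 2.807 m) = 0.1697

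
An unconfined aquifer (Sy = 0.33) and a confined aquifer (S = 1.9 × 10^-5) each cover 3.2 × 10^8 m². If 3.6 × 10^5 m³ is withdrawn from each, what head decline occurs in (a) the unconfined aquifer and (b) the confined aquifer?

Δh_u ≈ 0.00341 m; Δh_c ≈ 59.2 m

Unconfined: Δh_u = ΔV/(Sy·A) = 3.6 × 10^5/(0.33 × 3.2 × 10^8) = 0.003409 m
Confined: Δh_c = ΔV/(S·A) = 3.6 × 10^5/(1.9 × 10^-5 × 3.2 × 10^8) = 59.21 m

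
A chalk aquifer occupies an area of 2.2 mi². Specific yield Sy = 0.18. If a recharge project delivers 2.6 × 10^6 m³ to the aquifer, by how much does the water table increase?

A = 2.2 mi² = 5.698 × 10^6 m²
Δh = ΔV / (Sy × A) = 2.6 × 10^6 m³ / (0.18 × 5.698 × 10^6 m²) = 2.535 m

Δh ≈ 2.54 m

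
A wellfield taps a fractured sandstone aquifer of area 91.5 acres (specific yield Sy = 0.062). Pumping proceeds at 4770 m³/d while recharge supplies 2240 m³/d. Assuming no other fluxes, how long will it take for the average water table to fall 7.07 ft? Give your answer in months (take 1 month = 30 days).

A = 91.5 acres = 3.703 × 10^5 m²
Δh = 7.07 ft = 2.155 m
ΔV = Sy × A × Δh = 0.062 × 3.703 × 10^5 × 2.155 = 49470 m³
Net withdrawal = 4770 − 2240 = 2530 m³/d
t = ΔV / Q = 49470 m³ / 2530 m³/d = 19.55 d
t = 19.55 d ≈ 0.6518 months

t ≈ 0.652 months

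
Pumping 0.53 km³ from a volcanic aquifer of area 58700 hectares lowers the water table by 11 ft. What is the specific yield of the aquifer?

A = 58700 hectares = 5.87 × 10^8 m²
Δh = 11 ft = 3.353 m
ΔV = 0.53 km³ = 5.3 × 10^8 m³
Sy = ΔV / (A × Δh) = 5.3 × 10^8 m³ / (5.87 × 10^8 m² × 3.353 m) = 0.2693

Sy ≈ 0.27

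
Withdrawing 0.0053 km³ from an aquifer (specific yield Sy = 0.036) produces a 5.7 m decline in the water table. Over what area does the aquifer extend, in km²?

A ≈ 25.8 km²

ΔV = 0.0053 km³ = 5.3 × 10^6 m³
A = ΔV / (Sy × Δh) = 5.3 × 10^6 / (0.036 × 5.7) = 2.583 × 10^7 m²
A = 2.583 × 10^7 m² = 25.83 km²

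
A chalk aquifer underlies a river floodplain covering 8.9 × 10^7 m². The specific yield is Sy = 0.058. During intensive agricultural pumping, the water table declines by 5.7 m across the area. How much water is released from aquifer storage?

ΔV ≈ 2.94 × 10^7 m³

ΔV = Sy × A × Δh = 0.058 × 8.9 × 10^7 m² × 5.7 m = 2.942 × 10^7 m³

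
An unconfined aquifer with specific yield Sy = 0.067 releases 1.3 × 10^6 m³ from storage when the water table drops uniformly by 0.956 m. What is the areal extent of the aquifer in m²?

A = ΔV / (Sy × Δh) = 1.3 × 10^6 / (0.067 × 0.956) = 2.03 × 10^7 m²

A ≈ 2.03 × 10^7 m²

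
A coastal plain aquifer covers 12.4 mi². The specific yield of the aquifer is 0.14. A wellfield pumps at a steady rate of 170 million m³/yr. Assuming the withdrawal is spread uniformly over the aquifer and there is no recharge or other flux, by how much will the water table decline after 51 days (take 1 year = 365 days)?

Δh ≈ 5.28 m

A = 12.4 mi² = 3.212 × 10^7 m²
Q = 170 million m³/yr = 4.658 × 10^5 m³/d
ΔV = Q × t = 4.658 × 10^5 m³/d × 51 d = 2.375 × 10^7 m³
Δh = ΔV / (Sy × A) = 2.375 × 10^7 / (0.14 × 3.212 × 10^7) = 5.283 m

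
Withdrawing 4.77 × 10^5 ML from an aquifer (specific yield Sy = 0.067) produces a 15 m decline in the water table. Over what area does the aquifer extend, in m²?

ΔV = 4.77 × 10^5 ML = 4.77 × 10^8 m³
A = ΔV / (Sy × Δh) = 4.77 × 10^8 / (0.067 × 15) = 4.746 × 10^8 m²

A ≈ 4.75 × 10^8 m²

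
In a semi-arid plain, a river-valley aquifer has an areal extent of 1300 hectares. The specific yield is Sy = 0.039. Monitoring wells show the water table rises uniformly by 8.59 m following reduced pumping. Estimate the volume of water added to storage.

ΔV ≈ 4.36 × 10^6 m³

A = 1300 hectares = 1.3 × 10^7 m²
ΔV = Sy × A × Δh = 0.039 × 1.3 × 10^7 m² × 8.59 m = 4.355 × 10^6 m³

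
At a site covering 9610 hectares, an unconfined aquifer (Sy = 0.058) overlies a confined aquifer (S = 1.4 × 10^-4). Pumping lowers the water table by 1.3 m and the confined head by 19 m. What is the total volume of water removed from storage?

ΔV ≈ 7.5 × 10^6 m³

A = 9610 hectares = 9.61 × 10^7 m²
Unconfined: ΔV_u = Sy × A × Δh_u = 0.058 × 9.61 × 10^7 × 1.3 = 7.246 × 10^6 m³
Confined: ΔV_c = S × A × Δh_c = 1.4 × 10^-4 × 9.61 × 10^7 × 19 = 2.556 × 10^5 m³
Total ΔV = 7.246 × 10^6 + 2.556 × 10^5 = 7.502 × 10^6 m³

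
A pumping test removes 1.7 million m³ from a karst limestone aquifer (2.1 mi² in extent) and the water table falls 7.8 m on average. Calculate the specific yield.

Sy ≈ 0.04

A = 2.1 mi² = 5.439 × 10^6 m²
ΔV = 1.7 million m³ = 1.7 × 10^6 m³
Sy = ΔV / (A × Δh) = 1.7 × 10^6 m³ / (5.439 × 10^6 m² × 7.8 m) = 0.04007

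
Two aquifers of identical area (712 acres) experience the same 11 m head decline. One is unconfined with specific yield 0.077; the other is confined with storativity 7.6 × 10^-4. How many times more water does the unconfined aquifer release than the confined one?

A = 712 acres = 2.881 × 10^6 m²
Unconfined: ΔV_u = Sy × A × Δh = 0.077 × 2.881 × 10^6 × 11 = 2.441 × 10^6 m³
Confined: ΔV_c = S × A × Δh = 7.6 × 10^-4 × 2.881 × 10^6 × 11 = 24090 m³
Ratio = ΔV_u / ΔV_c = Sy / S = 0.077 / 7.6 × 10^-4 = 101.3

ΔV_u / ΔV_c ≈ 101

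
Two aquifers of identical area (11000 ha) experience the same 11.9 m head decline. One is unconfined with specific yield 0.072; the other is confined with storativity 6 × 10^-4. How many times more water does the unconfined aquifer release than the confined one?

A = 11000 ha = 1.1 × 10^8 m²
Unconfined: ΔV_u = Sy × A × Δh = 0.072 × 1.1 × 10^8 × 11.9 = 9.425 × 10^7 m³
Confined: ΔV_c = S × A × Δh = 6 × 10^-4 × 1.1 × 10^8 × 11.9 = 7.854 × 10^5 m³
Ratio = ΔV_u / ΔV_c = Sy / S = 0.072 / 6 × 10^-4 = 120

ΔV_u / ΔV_c ≈ 120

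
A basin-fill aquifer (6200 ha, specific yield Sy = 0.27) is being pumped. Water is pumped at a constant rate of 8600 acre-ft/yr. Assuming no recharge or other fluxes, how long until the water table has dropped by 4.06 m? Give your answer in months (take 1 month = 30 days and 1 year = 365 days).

t ≈ 78 months

A = 6200 ha = 6.2 × 10^7 m²
ΔV = Sy × A × Δh = 0.27 × 6.2 × 10^7 × 4.06 = 6.796 × 10^7 m³
Q = 8600 acre-ft/yr = 29060 m³/d
t = ΔV / Q = 6.796 × 10^7 m³ / 29060 m³/d = 2339 d
t = 2339 d ≈ 77.95 months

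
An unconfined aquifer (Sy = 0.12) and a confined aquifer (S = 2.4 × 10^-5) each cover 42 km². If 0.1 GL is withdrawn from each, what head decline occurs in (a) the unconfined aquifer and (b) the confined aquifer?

Δh_u ≈ 0.0198 m; Δh_c ≈ 99.2 m

A = 42 km² = 4.2 × 10^7 m²
ΔV = 0.1 GL = 1 × 10^5 m³
Unconfined: Δh_u = ΔV/(Sy·A) = 1 × 10^5/(0.12 × 4.2 × 10^7) = 0.01984 m
Confined: Δh_c = ΔV/(S·A) = 1 × 10^5/(2.4 × 10^-5 × 4.2 × 10^7) = 99.21 m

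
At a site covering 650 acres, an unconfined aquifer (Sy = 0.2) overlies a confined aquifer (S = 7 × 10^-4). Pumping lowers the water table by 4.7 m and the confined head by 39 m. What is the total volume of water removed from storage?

A = 650 acres = 2.63 × 10^6 m²
Unconfined: ΔV_u = Sy × A × Δh_u = 0.2 × 2.63 × 10^6 × 4.7 = 2.473 × 10^6 m³
Confined: ΔV_c = S × A × Δh_c = 7 × 10^-4 × 2.63 × 10^6 × 39 = 71810 m³
Total ΔV = 2.473 × 10^6 + 71810 = 2.544 × 10^6 m³

ΔV ≈ 2.54 × 10^6 m³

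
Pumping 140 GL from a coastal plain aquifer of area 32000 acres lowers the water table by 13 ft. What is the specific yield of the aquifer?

Sy ≈ 0.27

A = 32000 acres = 1.295 × 10^8 m²
Δh = 13 ft = 3.962 m
ΔV = 140 GL = 1.4 × 10^8 m³
Sy = ΔV / (A × Δh) = 1.4 × 10^8 m³ / (1.295 × 10^8 m² × 3.962 m) = 0.2728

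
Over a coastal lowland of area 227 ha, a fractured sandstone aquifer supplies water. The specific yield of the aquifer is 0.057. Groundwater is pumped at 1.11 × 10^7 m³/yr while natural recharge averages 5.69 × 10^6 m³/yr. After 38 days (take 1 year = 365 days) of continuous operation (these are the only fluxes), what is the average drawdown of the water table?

Δh ≈ 4.35 m

A = 227 ha = 2.27 × 10^6 m²
Net abstraction = 1.11 × 10^7 − 5.69 × 10^6 = 5.41 × 10^6 m³/yr
Q_net = 5.41 × 10^6 m³/yr = 14820 m³/d
ΔV = Q × t = 14820 m³/d × 38 d = 5.632 × 10^5 m³
Δh = ΔV / (Sy × A) = 5.632 × 10^5 / (0.057 × 2.27 × 10^6) = 4.353 m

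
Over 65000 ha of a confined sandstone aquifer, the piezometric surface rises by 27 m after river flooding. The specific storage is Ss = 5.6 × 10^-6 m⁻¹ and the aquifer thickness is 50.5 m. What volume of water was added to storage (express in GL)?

ΔV ≈ 4.96 GL

S = Ss × b = 5.6 × 10^-6 m⁻¹ × 50.5 m = 2.828 × 10^-4
A = 65000 ha = 6.5 × 10^8 m²
ΔV = S × A × Δh = 2.828 × 10^-4 × 6.5 × 10^8 m² × 27 m = 4.963 × 10^6 m³
ΔV = 4.963 × 10^6 m³ = 4.963 GL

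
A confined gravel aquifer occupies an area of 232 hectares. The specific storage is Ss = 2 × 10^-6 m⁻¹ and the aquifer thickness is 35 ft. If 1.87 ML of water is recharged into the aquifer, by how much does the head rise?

Δh ≈ 37.8 m

b = 35 ft = 10.67 m
S = Ss × b = 2 × 10^-6 m⁻¹ × 10.67 m = 2.134 × 10^-5
A = 232 hectares = 2.32 × 10^6 m²
ΔV = 1.87 ML = 1870 m³
Δh = ΔV / (S × A) = 1870 m³ / (2.134 × 10^-5 × 2.32 × 10^6 m²) = 37.78 m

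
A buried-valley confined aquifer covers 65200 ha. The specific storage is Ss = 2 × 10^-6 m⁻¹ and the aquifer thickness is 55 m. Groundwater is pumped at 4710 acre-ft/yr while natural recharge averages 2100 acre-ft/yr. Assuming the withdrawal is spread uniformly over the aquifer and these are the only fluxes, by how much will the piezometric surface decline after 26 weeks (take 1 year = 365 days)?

S = Ss × b = 2 × 10^-6 m⁻¹ × 55 m = 1.1 × 10^-4
A = 65200 ha = 6.52 × 10^8 m²
Net abstraction = 4710 − 2100 = 2610 acre-ft/yr
Q_net = 2610 acre-ft/yr = 8820 m³/d
t = 26 weeks = 182 d
ΔV = Q × t = 8820 m³/d × 182 d = 1.605 × 10^6 m³
Δh = ΔV / (S × A) = 1.605 × 10^6 / (1.1 × 10^-4 × 6.52 × 10^8) = 22.38 m

Δh ≈ 22.4 m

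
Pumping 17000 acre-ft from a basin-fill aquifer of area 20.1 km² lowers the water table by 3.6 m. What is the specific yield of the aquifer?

A = 20.1 km² = 2.01 × 10^7 m²
ΔV = 17000 acre-ft = 2.097 × 10^7 m³
Sy = ΔV / (A × Δh) = 2.097 × 10^7 m³ / (2.01 × 10^7 m² × 3.6 m) = 0.2898

Sy ≈ 0.29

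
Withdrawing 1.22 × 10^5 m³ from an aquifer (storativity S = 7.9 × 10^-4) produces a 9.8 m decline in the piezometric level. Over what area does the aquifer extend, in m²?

A = ΔV / (S × Δh) = 1.22 × 10^5 / (7.9 × 10^-4 × 9.8) = 1.576 × 10^7 m²

A ≈ 1.58 × 10^7 m²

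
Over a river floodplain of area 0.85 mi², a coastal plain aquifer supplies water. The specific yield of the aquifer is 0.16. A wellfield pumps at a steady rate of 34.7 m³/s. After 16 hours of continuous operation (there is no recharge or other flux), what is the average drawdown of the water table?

Δh ≈ 5.67 m

A = 0.85 mi² = 2.201 × 10^6 m²
Q = 34.7 m³/s = 2.998 × 10^6 m³/d
t = 16 hours = 0.6667 d
ΔV = Q × t = 2.998 × 10^6 m³/d × 0.6667 d = 1.999 × 10^6 m³
Δh = ΔV / (Sy × A) = 1.999 × 10^6 / (0.16 × 2.201 × 10^6) = 5.674 m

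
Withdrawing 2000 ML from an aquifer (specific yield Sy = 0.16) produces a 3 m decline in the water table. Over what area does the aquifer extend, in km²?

A ≈ 4.17 km²

ΔV = 2000 ML = 2 × 10^6 m³
A = ΔV / (Sy × Δh) = 2 × 10^6 / (0.16 × 3) = 4.167 × 10^6 m²
A = 4.167 × 10^6 m² = 4.167 km²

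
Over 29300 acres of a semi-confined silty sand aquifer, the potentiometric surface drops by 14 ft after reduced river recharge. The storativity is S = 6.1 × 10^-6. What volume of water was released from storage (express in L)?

ΔV ≈ 3.09 × 10^6 L

A = 29300 acres = 1.186 × 10^8 m²
Δh = 14 ft = 4.267 m
ΔV = S × A × Δh = 6.1 × 10^-6 × 1.186 × 10^8 m² × 4.267 m = 3086 m³
ΔV = 3086 m³ = 3.086 × 10^6 L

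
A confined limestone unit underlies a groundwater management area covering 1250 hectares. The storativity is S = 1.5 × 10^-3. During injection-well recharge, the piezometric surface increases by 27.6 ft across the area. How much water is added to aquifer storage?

A = 1250 hectares = 1.25 × 10^7 m²
Δh = 27.6 ft = 8.412 m
ΔV = S × A × Δh = 0.0015 × 1.25 × 10^7 m² × 8.412 m = 1.577 × 10^5 m³

ΔV ≈ 1.58 × 10^5 m³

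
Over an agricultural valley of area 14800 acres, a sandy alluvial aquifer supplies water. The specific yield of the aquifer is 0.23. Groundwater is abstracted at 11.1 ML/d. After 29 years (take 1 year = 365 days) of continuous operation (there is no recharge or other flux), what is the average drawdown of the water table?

A = 14800 acres = 5.989 × 10^7 m²
Q = 11.1 ML/d = 11100 m³/d
t = 29 years = 10580 d
ΔV = Q × t = 11100 m³/d × 10580 d = 1.175 × 10^8 m³
Δh = ΔV / (Sy × A) = 1.175 × 10^8 / (0.23 × 5.989 × 10^7) = 8.529 m

Δh ≈ 8.53 m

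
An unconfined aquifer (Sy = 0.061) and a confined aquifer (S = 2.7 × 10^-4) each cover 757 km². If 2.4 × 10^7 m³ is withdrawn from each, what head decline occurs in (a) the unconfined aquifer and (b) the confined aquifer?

A = 757 km² = 7.57 × 10^8 m²
Unconfined: Δh_u = ΔV/(Sy·A) = 2.4 × 10^7/(0.061 × 7.57 × 10^8) = 0.5197 m
Confined: Δh_c = ΔV/(S·A) = 2.4 × 10^7/(2.7 × 10^-4 × 7.57 × 10^8) = 117.4 m

Δh_u ≈ 0.52 m; Δh_c ≈ 117 m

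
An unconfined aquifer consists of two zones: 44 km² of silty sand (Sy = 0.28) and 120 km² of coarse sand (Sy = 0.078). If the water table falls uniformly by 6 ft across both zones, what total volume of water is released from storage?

ΔV ≈ 3.96 × 10^7 m³

A₁ = 44 km² = 4.4 × 10^7 m²; A₂ = 120 km² = 1.2 × 10^8 m²
Δh = 6 ft = 1.829 m
ΔV₁ = 0.28 × 4.4 × 10^7 × 1.829 = 2.253 × 10^7 m³
ΔV₂ = 0.078 × 1.2 × 10^8 × 1.829 = 1.712 × 10^7 m³
ΔV = ΔV₁ + ΔV₂ = 3.965 × 10^7 m³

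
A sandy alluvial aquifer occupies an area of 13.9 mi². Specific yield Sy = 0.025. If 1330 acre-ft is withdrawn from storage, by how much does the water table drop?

A = 13.9 mi² = 3.6 × 10^7 m²
ΔV = 1330 acre-ft = 1.641 × 10^6 m³
Δh = ΔV / (Sy × A) = 1.641 × 10^6 m³ / (0.025 × 3.6 × 10^7 m²) = 1.823 m

Δh ≈ 1.82 m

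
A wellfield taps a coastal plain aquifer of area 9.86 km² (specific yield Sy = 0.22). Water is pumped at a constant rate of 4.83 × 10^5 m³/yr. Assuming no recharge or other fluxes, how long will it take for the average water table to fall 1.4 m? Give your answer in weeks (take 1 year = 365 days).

A = 9.86 km² = 9.86 × 10^6 m²
ΔV = Sy × A × Δh = 0.22 × 9.86 × 10^6 × 1.4 = 3.037 × 10^6 m³
Q = 4.83 × 10^5 m³/yr = 1323 m³/d
t = ΔV / Q = 3.037 × 10^6 m³ / 1323 m³/d = 2295 d
t = 2295 d ≈ 327.9 weeks

t ≈ 328 weeks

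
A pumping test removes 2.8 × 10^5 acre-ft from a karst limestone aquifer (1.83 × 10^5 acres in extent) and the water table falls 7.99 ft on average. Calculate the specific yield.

Sy ≈ 0.19

A = 1.83 × 10^5 acres = 7.406 × 10^8 m²
Δh = 7.99 ft = 2.435 m
ΔV = 2.8 × 10^5 acre-ft = 3.454 × 10^8 m³
Sy = ΔV / (A × Δh) = 3.454 × 10^8 m³ / (7.406 × 10^8 m² × 2.435 m) = 0.1915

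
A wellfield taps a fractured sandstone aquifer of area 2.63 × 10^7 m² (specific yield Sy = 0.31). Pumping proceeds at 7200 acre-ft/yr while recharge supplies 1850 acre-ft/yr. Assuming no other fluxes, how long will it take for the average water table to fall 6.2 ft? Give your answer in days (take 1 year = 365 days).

t ≈ 852 days

Δh = 6.2 ft = 1.89 m
ΔV = Sy × A × Δh = 0.31 × 2.63 × 10^7 × 1.89 = 1.541 × 10^7 m³
Net withdrawal = 7200 − 1850 = 5350 acre-ft/yr = 18080 m³/d
t = ΔV / Q = 1.541 × 10^7 m³ / 18080 m³/d = 852.2 d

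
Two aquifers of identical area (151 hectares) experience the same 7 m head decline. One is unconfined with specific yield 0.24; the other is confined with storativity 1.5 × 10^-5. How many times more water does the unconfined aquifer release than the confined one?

A = 151 hectares = 1.51 × 10^6 m²
Unconfined: ΔV_u = Sy × A × Δh = 0.24 × 1.51 × 10^6 × 7 = 2.537 × 10^6 m³
Confined: ΔV_c = S × A × Δh = 1.5 × 10^-5 × 1.51 × 10^6 × 7 = 158.6 m³
Ratio = ΔV_u / ΔV_c = Sy / S = 0.24 / 1.5 × 10^-5 = 16000

ΔV_u / ΔV_c ≈ 16000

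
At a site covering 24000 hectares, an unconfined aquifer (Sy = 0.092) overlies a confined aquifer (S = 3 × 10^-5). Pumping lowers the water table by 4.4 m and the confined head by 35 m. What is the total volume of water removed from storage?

ΔV ≈ 9.74 × 10^7 m³

A = 24000 hectares = 2.4 × 10^8 m²
Unconfined: ΔV_u = Sy × A × Δh_u = 0.092 × 2.4 × 10^8 × 4.4 = 9.715 × 10^7 m³
Confined: ΔV_c = S × A × Δh_c = 3 × 10^-5 × 2.4 × 10^8 × 35 = 2.52 × 10^5 m³
Total ΔV = 9.715 × 10^7 + 2.52 × 10^5 = 9.74 × 10^7 m³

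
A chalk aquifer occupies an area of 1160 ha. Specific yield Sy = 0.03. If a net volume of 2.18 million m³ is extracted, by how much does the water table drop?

A = 1160 ha = 1.16 × 10^7 m²
ΔV = 2.18 million m³ = 2.18 × 10^6 m³
Δh = ΔV / (Sy × A) = 2.18 × 10^6 m³ / (0.03 × 1.16 × 10^7 m²) = 6.264 m

Δh ≈ 6.26 m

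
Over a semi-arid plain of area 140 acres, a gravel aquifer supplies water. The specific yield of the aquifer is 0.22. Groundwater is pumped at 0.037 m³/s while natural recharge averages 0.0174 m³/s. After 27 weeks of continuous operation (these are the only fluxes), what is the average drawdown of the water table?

A = 140 acres = 5.666 × 10^5 m²
Net abstraction = 0.037 − 0.0174 = 0.0196 m³/s
Q_net = 0.0196 m³/s = 1693 m³/d
t = 27 weeks = 189 d
ΔV = Q × t = 1693 m³/d × 189 d = 3.201 × 10^5 m³
Δh = ΔV / (Sy × A) = 3.201 × 10^5 / (0.22 × 5.666 × 10^5) = 2.568 m

Δh ≈ 2.57 m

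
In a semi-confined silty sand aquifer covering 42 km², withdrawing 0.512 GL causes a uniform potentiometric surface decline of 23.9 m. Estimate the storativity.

S ≈ 5.1 × 10^-4

A = 42 km² = 4.2 × 10^7 m²
ΔV = 0.512 GL = 5.12 × 10^5 m³
S = ΔV / (A × Δh) = 5.12 × 10^5 m³ / (4.2 × 10^7 m² × 23.9 m) = 5.101 × 10^-4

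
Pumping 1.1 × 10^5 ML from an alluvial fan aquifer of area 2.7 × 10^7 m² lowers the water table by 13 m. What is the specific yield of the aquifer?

ΔV = 1.1 × 10^5 ML = 1.1 × 10^8 m³
Sy = ΔV / (A × Δh) = 1.1 × 10^8 m³ / (2.7 × 10^7 m² × 13 m) = 0.3134

Sy ≈ 0.31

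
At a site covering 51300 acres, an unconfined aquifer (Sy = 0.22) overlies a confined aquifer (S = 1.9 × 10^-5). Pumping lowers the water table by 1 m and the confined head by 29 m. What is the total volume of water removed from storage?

A = 51300 acres = 2.076 × 10^8 m²
Unconfined: ΔV_u = Sy × A × Δh_u = 0.22 × 2.076 × 10^8 × 1 = 4.567 × 10^7 m³
Confined: ΔV_c = S × A × Δh_c = 1.9 × 10^-5 × 2.076 × 10^8 × 29 = 1.144 × 10^5 m³
Total ΔV = 4.567 × 10^7 + 1.144 × 10^5 = 4.579 × 10^7 m³

ΔV ≈ 4.58 × 10^7 m³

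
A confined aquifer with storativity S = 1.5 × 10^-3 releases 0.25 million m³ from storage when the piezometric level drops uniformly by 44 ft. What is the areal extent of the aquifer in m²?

A ≈ 1.24 × 10^7 m²

Δh = 44 ft = 13.41 m
ΔV = 0.25 million m³ = 2.5 × 10^5 m³
A = ΔV / (S × Δh) = 2.5 × 10^5 / (0.0015 × 13.41) = 1.243 × 10^7 m²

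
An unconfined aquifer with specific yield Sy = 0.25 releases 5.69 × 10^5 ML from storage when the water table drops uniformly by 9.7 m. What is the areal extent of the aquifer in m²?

A ≈ 2.35 × 10^8 m²

ΔV = 5.69 × 10^5 ML = 5.69 × 10^8 m³
A = ΔV / (Sy × Δh) = 5.69 × 10^8 / (0.25 × 9.7) = 2.346 × 10^8 m²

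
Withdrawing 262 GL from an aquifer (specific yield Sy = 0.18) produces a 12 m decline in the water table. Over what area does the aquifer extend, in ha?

ΔV = 262 GL = 2.62 × 10^8 m³
A = ΔV / (Sy × Δh) = 2.62 × 10^8 / (0.18 × 12) = 1.213 × 10^8 m²
A = 1.213 × 10^8 m² = 12130 ha

A ≈ 12100 ha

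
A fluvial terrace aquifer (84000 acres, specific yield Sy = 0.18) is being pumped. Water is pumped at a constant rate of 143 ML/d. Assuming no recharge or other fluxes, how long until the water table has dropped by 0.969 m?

A = 84000 acres = 3.399 × 10^8 m²
ΔV = Sy × A × Δh = 0.18 × 3.399 × 10^8 × 0.969 = 5.929 × 10^7 m³
Q = 143 ML/d = 1.43 × 10^5 m³/d
t = ΔV / Q = 5.929 × 10^7 m³ / 1.43 × 10^5 m³/d = 414.6 d

t ≈ 415 days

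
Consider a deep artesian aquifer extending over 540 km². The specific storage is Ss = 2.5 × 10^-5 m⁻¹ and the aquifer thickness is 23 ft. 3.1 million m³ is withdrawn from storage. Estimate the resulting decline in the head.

Δh ≈ 32.8 m

b = 23 ft = 7.01 m
S = Ss × b = 2.5 × 10^-5 m⁻¹ × 7.01 m = 1.753 × 10^-4
A = 540 km² = 5.4 × 10^8 m²
ΔV = 3.1 million m³ = 3.1 × 10^6 m³
Δh = ΔV / (S × A) = 3.1 × 10^6 m³ / (1.753 × 10^-4 × 5.4 × 10^8 m²) = 32.76 m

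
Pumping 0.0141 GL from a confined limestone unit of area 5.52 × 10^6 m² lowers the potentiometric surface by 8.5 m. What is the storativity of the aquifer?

S ≈ 3 × 10^-4

ΔV = 0.0141 GL = 14100 m³
S = ΔV / (A × Δh) = 14100 m³ / (5.52 × 10^6 m² × 8.5 m) = 3.005 × 10^-4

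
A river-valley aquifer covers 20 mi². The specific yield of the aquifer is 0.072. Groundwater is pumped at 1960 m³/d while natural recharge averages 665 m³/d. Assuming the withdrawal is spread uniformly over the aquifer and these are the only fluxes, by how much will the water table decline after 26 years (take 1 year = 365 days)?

Δh ≈ 3.3 m

A = 20 mi² = 5.18 × 10^7 m²
Net abstraction = 1960 − 665 = 1295 m³/d
t = 26 years = 9490 d
ΔV = Q × t = 1295 m³/d × 9490 d = 1.229 × 10^7 m³
Δh = ΔV / (Sy × A) = 1.229 × 10^7 / (0.072 × 5.18 × 10^7) = 3.295 m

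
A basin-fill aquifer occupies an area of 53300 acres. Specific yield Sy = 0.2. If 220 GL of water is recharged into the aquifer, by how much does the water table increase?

Δh ≈ 5.1 m

A = 53300 acres = 2.157 × 10^8 m²
ΔV = 220 GL = 2.2 × 10^8 m³
Δh = ΔV / (Sy × A) = 2.2 × 10^8 m³ / (0.2 × 2.157 × 10^8 m²) = 5.1 m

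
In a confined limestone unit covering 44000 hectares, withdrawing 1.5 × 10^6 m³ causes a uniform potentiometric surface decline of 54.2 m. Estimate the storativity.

S ≈ 6.3 × 10^-5

A = 44000 hectares = 4.4 × 10^8 m²
S = ΔV / (A × Δh) = 1.5 × 10^6 m³ / (4.4 × 10^8 m² × 54.2 m) = 6.29 × 10^-5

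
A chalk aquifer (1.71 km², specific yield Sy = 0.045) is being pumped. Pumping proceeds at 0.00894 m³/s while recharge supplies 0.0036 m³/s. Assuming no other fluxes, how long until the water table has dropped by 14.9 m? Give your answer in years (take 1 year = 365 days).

t ≈ 6.81 years

A = 1.71 km² = 1.71 × 10^6 m²
ΔV = Sy × A × Δh = 0.045 × 1.71 × 10^6 × 14.9 = 1.147 × 10^6 m³
Net withdrawal = 0.00894 − 0.0036 = 0.00534 m³/s = 461.4 m³/d
t = ΔV / Q = 1.147 × 10^6 m³ / 461.4 m³/d = 2485 d
t = 2485 d ≈ 6.808 years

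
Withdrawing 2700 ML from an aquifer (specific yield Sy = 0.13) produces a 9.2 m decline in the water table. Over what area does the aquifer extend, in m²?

ΔV = 2700 ML = 2.7 × 10^6 m³
A = ΔV / (Sy × Δh) = 2.7 × 10^6 / (0.13 × 9.2) = 2.258 × 10^6 m²

A ≈ 2.26 × 10^6 m²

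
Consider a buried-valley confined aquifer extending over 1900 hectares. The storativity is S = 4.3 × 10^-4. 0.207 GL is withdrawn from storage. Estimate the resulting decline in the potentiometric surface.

A = 1900 hectares = 1.9 × 10^7 m²
ΔV = 0.207 GL = 2.07 × 10^5 m³
Δh = ΔV / (S × A) = 2.07 × 10^5 m³ / (4.3 × 10^-4 × 1.9 × 10^7 m²) = 25.34 m

Δh ≈ 25.3 m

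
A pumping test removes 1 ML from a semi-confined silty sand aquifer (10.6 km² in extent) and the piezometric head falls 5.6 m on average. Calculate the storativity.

A = 10.6 km² = 1.06 × 10^7 m²
ΔV = 1 ML = 1000 m³
S = ΔV / (A × Δh) = 1000 m³ / (1.06 × 10^7 m² × 5.6 m) = 1.685 × 10^-5

S ≈ 1.7 × 10^-5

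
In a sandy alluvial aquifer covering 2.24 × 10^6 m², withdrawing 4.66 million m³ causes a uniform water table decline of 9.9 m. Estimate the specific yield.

Sy ≈ 0.21

ΔV = 4.66 million m³ = 4.66 × 10^6 m³
Sy = ΔV / (A × Δh) = 4.66 × 10^6 m³ / (2.24 × 10^6 m² × 9.9 m) = 0.2101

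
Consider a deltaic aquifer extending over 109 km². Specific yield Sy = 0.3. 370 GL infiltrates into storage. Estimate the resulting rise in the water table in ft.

Δh ≈ 37.1 ft

A = 109 km² = 1.09 × 10^8 m²
ΔV = 370 GL = 3.7 × 10^8 m³
Δh = ΔV / (Sy × A) = 3.7 × 10^8 m³ / (0.3 × 1.09 × 10^8 m²) = 11.31 m
Δh = 11.31 m = 37.12 ft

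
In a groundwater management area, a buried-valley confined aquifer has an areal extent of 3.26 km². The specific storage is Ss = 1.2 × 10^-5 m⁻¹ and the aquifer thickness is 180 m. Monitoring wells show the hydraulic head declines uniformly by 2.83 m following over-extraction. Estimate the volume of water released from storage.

S = Ss × b = 1.2 × 10^-5 m⁻¹ × 180 m = 2.16 × 10^-3
A = 3.26 km² = 3.26 × 10^6 m²
ΔV = S × A × Δh = 0.00216 × 3.26 × 10^6 m² × 2.83 m = 19930 m³

ΔV ≈ 19900 m³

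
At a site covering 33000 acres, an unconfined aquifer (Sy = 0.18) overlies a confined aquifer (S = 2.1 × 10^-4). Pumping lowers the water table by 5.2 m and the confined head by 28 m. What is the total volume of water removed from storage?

ΔV ≈ 1.26 × 10^8 m³

A = 33000 acres = 1.335 × 10^8 m²
Unconfined: ΔV_u = Sy × A × Δh_u = 0.18 × 1.335 × 10^8 × 5.2 = 1.25 × 10^8 m³
Confined: ΔV_c = S × A × Δh_c = 2.1 × 10^-4 × 1.335 × 10^8 × 28 = 7.853 × 10^5 m³
Total ΔV = 1.25 × 10^8 + 7.853 × 10^5 = 1.258 × 10^8 m³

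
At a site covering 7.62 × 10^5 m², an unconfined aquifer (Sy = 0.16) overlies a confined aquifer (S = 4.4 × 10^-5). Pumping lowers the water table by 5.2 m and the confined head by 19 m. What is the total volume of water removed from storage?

ΔV ≈ 6.35 × 10^5 m³

Unconfined: ΔV_u = Sy × A × Δh_u = 0.16 × 7.62 × 10^5 × 5.2 = 6.34 × 10^5 m³
Confined: ΔV_c = S × A × Δh_c = 4.4 × 10^-5 × 7.62 × 10^5 × 19 = 637 m³
Total ΔV = 6.34 × 10^5 + 637 = 6.346 × 10^5 m³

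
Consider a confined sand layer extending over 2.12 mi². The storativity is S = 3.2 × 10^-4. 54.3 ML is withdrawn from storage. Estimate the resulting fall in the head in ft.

A = 2.12 mi² = 5.491 × 10^6 m²
ΔV = 54.3 ML = 54300 m³
Δh = ΔV / (S × A) = 54300 m³ / (3.2 × 10^-4 × 5.491 × 10^6 m²) = 30.9 m
Δh = 30.9 m = 101.4 ft

Δh ≈ 101 ft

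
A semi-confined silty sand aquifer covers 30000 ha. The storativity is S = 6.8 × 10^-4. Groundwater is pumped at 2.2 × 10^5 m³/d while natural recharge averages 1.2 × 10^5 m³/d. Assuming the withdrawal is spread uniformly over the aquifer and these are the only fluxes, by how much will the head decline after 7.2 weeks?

Δh ≈ 24.7 m

A = 30000 ha = 3 × 10^8 m²
Net abstraction = 2.2 × 10^5 − 1.2 × 10^5 = 1 × 10^5 m³/d
t = 7.2 weeks = 50.4 d
ΔV = Q × t = 1 × 10^5 m³/d × 50.4 d = 5.04 × 10^6 m³
Δh = ΔV / (S × A) = 5.04 × 10^6 / (6.8 × 10^-4 × 3 × 10^8) = 24.71 m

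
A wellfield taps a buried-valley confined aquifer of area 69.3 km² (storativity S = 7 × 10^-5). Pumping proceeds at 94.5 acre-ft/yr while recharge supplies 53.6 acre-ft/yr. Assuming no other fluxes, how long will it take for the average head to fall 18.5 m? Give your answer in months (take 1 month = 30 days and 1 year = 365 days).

t ≈ 21.6 months

A = 69.3 km² = 6.93 × 10^7 m²
ΔV = S × A × Δh = 7 × 10^-5 × 6.93 × 10^7 × 18.5 = 89740 m³
Net withdrawal = 94.5 − 53.6 = 40.9 acre-ft/yr = 138.2 m³/d
t = ΔV / Q = 89740 m³ / 138.2 m³/d = 649.3 d
t = 649.3 d ≈ 21.64 months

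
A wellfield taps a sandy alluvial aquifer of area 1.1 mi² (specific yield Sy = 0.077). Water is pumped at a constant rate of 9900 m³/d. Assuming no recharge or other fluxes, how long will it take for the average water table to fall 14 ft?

A = 1.1 mi² = 2.849 × 10^6 m²
Δh = 14 ft = 4.267 m
ΔV = Sy × A × Δh = 0.077 × 2.849 × 10^6 × 4.267 = 9.361 × 10^5 m³
t = ΔV / Q = 9.361 × 10^5 m³ / 9900 m³/d = 94.56 d

t ≈ 94.6 days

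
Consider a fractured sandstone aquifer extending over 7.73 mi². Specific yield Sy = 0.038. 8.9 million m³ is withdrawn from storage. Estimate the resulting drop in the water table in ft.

Δh ≈ 38.4 ft

A = 7.73 mi² = 2.002 × 10^7 m²
ΔV = 8.9 million m³ = 8.9 × 10^6 m³
Δh = ΔV / (Sy × A) = 8.9 × 10^6 m³ / (0.038 × 2.002 × 10^7 m²) = 11.7 m
Δh = 11.7 m = 38.38 ft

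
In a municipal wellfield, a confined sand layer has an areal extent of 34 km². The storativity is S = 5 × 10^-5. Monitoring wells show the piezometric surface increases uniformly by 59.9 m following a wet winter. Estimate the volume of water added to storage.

ΔV ≈ 1.02 × 10^5 m³

A = 34 km² = 3.4 × 10^7 m²
ΔV = S × A × Δh = 5 × 10^-5 × 3.4 × 10^7 m² × 59.9 m = 1.018 × 10^5 m³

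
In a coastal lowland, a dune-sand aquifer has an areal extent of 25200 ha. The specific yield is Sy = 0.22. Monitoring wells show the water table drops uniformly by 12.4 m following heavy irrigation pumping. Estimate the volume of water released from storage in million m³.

ΔV ≈ 687 million m³

A = 25200 ha = 2.52 × 10^8 m²
ΔV = Sy × A × Δh = 0.22 × 2.52 × 10^8 m² × 12.4 m = 6.875 × 10^8 m³
ΔV = 6.875 × 10^8 m³ = 687.5 million m³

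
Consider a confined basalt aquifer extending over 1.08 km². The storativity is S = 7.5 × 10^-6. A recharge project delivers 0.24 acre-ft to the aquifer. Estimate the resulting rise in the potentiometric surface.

Δh ≈ 36.5 m

A = 1.08 km² = 1.08 × 10^6 m²
ΔV = 0.24 acre-ft = 296 m³
Δh = ΔV / (S × A) = 296 m³ / (7.5 × 10^-6 × 1.08 × 10^6 m²) = 36.55 m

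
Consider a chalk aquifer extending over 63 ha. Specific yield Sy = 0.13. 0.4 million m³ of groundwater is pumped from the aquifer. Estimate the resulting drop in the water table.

A = 63 ha = 6.3 × 10^5 m²
ΔV = 0.4 million m³ = 4 × 10^5 m³
Δh = ΔV / (Sy × A) = 4 × 10^5 m³ / (0.13 × 6.3 × 10^5 m²) = 4.884 m

Δh ≈ 4.88 m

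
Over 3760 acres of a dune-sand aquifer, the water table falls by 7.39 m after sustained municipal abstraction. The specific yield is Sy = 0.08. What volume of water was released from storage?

ΔV ≈ 9 × 10^6 m³

A = 3760 acres = 1.522 × 10^7 m²
ΔV = Sy × A × Δh = 0.08 × 1.522 × 10^7 m² × 7.39 m = 8.996 × 10^6 m³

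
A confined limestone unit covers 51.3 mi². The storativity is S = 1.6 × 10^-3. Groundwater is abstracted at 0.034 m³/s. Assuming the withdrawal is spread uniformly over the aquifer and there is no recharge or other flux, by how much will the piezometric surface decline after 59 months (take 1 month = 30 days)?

A = 51.3 mi² = 1.329 × 10^8 m²
Q = 0.034 m³/s = 2938 m³/d
t = 59 months = 1770 d
ΔV = Q × t = 2938 m³/d × 1770 d = 5.2 × 10^6 m³
Δh = ΔV / (S × A) = 5.2 × 10^6 / (0.0016 × 1.329 × 10^8) = 24.46 m

Δh ≈ 24.5 m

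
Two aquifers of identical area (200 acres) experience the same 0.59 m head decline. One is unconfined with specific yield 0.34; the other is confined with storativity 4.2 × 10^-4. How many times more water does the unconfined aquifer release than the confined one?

ΔV_u / ΔV_c ≈ 810

A = 200 acres = 8.094 × 10^5 m²
Unconfined: ΔV_u = Sy × A × Δh = 0.34 × 8.094 × 10^5 × 0.59 = 1.624 × 10^5 m³
Confined: ΔV_c = S × A × Δh = 4.2 × 10^-4 × 8.094 × 10^5 × 0.59 = 200.6 m³
Ratio = ΔV_u / ΔV_c = Sy / S = 0.34 / 4.2 × 10^-4 = 809.5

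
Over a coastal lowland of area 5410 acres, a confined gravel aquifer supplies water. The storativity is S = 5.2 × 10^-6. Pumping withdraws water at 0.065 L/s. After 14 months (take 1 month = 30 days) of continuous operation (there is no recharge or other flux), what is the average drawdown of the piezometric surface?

A = 5410 acres = 2.189 × 10^7 m²
Q = 0.065 L/s = 5.616 m³/d
t = 14 months = 420 d
ΔV = Q × t = 5.616 m³/d × 420 d = 2359 m³
Δh = ΔV / (S × A) = 2359 / (5.2 × 10^-6 × 2.189 × 10^7) = 20.72 m

Δh ≈ 20.7 m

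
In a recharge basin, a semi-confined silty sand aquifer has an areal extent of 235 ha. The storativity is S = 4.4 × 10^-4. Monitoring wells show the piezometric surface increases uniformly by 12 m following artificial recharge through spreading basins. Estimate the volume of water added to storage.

A = 235 ha = 2.35 × 10^6 m²
ΔV = S × A × Δh = 4.4 × 10^-4 × 2.35 × 10^6 m² × 12 m = 12410 m³

ΔV ≈ 12400 m³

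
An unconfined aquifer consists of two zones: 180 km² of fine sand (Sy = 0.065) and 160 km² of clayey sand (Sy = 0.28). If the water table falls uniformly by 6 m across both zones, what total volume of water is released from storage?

A₁ = 180 km² = 1.8 × 10^8 m²; A₂ = 160 km² = 1.6 × 10^8 m²
ΔV₁ = 0.065 × 1.8 × 10^8 × 6 = 7.02 × 10^7 m³
ΔV₂ = 0.28 × 1.6 × 10^8 × 6 = 2.688 × 10^8 m³
ΔV = ΔV₁ + ΔV₂ = 3.39 × 10^8 m³

ΔV ≈ 3.39 × 10^8 m³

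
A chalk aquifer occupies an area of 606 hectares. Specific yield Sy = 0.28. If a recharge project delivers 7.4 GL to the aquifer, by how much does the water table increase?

A = 606 hectares = 6.06 × 10^6 m²
ΔV = 7.4 GL = 7.4 × 10^6 m³
Δh = ΔV / (Sy × A) = 7.4 × 10^6 m³ / (0.28 × 6.06 × 10^6 m²) = 4.361 m

Δh ≈ 4.36 m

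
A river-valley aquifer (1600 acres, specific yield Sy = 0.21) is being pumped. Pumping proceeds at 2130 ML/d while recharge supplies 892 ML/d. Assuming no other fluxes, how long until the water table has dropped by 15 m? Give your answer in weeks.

A = 1600 acres = 6.475 × 10^6 m²
ΔV = Sy × A × Δh = 0.21 × 6.475 × 10^6 × 15 = 2.04 × 10^7 m³
Net withdrawal = 2130 − 892 = 1238 ML/d = 1.238 × 10^6 m³/d
t = ΔV / Q = 2.04 × 10^7 m³ / 1.238 × 10^6 m³/d = 16.48 d
t = 16.48 d ≈ 2.354 weeks

t ≈ 2.35 weeks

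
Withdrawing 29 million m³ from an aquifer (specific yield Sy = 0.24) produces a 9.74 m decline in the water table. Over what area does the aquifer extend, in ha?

A ≈ 1240 ha

ΔV = 29 million m³ = 2.9 × 10^7 m³
A = ΔV / (Sy × Δh) = 2.9 × 10^7 / (0.24 × 9.74) = 1.241 × 10^7 m²
A = 1.241 × 10^7 m² = 1241 ha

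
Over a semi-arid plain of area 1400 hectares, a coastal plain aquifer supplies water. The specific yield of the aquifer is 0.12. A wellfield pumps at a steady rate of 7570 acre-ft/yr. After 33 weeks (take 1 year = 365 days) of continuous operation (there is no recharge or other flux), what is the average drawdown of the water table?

A = 1400 hectares = 1.4 × 10^7 m²
Q = 7570 acre-ft/yr = 25580 m³/d
t = 33 weeks = 231 d
ΔV = Q × t = 25580 m³/d × 231 d = 5.909 × 10^6 m³
Δh = ΔV / (Sy × A) = 5.909 × 10^6 / (0.12 × 1.4 × 10^7) = 3.518 m

Δh ≈ 3.52 m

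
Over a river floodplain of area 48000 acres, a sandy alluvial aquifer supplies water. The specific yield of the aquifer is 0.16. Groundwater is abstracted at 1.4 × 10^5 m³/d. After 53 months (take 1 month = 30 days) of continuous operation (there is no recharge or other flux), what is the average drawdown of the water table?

A = 48000 acres = 1.942 × 10^8 m²
t = 53 months = 1590 d
ΔV = Q × t = 1.4 × 10^5 m³/d × 1590 d = 2.226 × 10^8 m³
Δh = ΔV / (Sy × A) = 2.226 × 10^8 / (0.16 × 1.942 × 10^8) = 7.162 m

Δh ≈ 7.16 m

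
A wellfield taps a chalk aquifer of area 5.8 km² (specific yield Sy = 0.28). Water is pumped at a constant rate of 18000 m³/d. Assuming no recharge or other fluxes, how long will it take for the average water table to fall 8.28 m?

t ≈ 747 days

A = 5.8 km² = 5.8 × 10^6 m²
ΔV = Sy × A × Δh = 0.28 × 5.8 × 10^6 × 8.28 = 1.345 × 10^7 m³
t = ΔV / Q = 1.345 × 10^7 m³ / 18000 m³/d = 747 d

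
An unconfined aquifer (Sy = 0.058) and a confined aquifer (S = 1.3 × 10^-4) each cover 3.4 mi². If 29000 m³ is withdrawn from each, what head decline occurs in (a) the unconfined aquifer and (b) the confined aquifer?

Δh_u ≈ 0.0568 m; Δh_c ≈ 25.3 m

A = 3.4 mi² = 8.806 × 10^6 m²
Unconfined: Δh_u = ΔV/(Sy·A) = 29000/(0.058 × 8.806 × 10^6) = 0.05678 m
Confined: Δh_c = ΔV/(S·A) = 29000/(1.3 × 10^-4 × 8.806 × 10^6) = 25.33 m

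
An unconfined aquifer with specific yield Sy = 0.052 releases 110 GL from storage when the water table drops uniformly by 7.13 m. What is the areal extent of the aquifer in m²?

A ≈ 2.97 × 10^8 m²

ΔV = 110 GL = 1.1 × 10^8 m³
A = ΔV / (Sy × Δh) = 1.1 × 10^8 / (0.052 × 7.13) = 2.967 × 10^8 m²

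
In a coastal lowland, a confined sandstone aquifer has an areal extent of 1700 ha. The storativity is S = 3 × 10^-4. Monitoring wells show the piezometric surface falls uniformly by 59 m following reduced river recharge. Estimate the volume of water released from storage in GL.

ΔV ≈ 0.301 GL

A = 1700 ha = 1.7 × 10^7 m²
ΔV = S × A × Δh = 3 × 10^-4 × 1.7 × 10^7 m² × 59 m = 3.009 × 10^5 m³
ΔV = 3.009 × 10^5 m³ = 0.3009 GL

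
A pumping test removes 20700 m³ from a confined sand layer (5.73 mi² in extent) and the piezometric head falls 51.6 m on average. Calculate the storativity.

S ≈ 2.7 × 10^-5

A = 5.73 mi² = 1.484 × 10^7 m²
S = ΔV / (A × Δh) = 20700 m³ / (1.484 × 10^7 m² × 51.6 m) = 2.703 × 10^-5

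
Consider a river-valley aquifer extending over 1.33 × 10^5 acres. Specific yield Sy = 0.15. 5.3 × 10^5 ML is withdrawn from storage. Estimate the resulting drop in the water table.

Δh ≈ 6.56 m

A = 1.33 × 10^5 acres = 5.382 × 10^8 m²
ΔV = 5.3 × 10^5 ML = 5.3 × 10^8 m³
Δh = ΔV / (Sy × A) = 5.3 × 10^8 m³ / (0.15 × 5.382 × 10^8 m²) = 6.565 m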